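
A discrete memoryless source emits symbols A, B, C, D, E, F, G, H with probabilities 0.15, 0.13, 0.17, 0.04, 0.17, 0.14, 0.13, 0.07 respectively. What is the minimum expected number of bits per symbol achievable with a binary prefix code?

Repeatedly combine the two least-probable nodes; the expected code length is the sum of the merged weights.
merge 1/25 + 7/100 → 11/100
merge 11/100 + 13/100 → 6/25
merge 13/100 + 7/50 → 27/100
merge 3/20 + 17/100 → 8/25
merge 17/100 + 6/25 → 41/100
merge 27/100 + 8/25 → 59/100
merge 41/100 + 59/100 → 1
L = 11/100 + 6/25 + 27/100 + 8/25 + 41/100 + 59/100 + 1 = 147/50 = 2.94 bits/symbol.

2.94 bits/symbol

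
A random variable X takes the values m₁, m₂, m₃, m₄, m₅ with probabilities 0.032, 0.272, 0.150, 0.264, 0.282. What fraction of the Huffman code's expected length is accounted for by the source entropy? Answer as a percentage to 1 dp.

96.4%

Entropy H = −Σ p log₂ p ≈ 2.1026 bits.
Huffman merges: 4/125+3/20→91/500; 91/500+33/125→223/500; 34/125+141/500→277/500; 223/500+277/500→1. L = 1091/500 ≈ 2.1820.
Efficiency = H/L = 2.1026/2.1820 = 96.4%.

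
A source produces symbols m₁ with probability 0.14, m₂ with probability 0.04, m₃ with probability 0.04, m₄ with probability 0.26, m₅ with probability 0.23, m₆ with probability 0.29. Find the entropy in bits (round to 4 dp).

2.2795 bits

H = −Σ pᵢ log₂ pᵢ.
−0.14·log₂(0.14) = 0.3971
−0.04·log₂(0.04) = 0.1858
−0.04·log₂(0.04) = 0.1858
−0.26·log₂(0.26) = 0.5053
−0.23·log₂(0.23) = 0.4877
−0.29·log₂(0.29) = 0.5179
Sum ≈ 2.2795 → 2.2795 bits.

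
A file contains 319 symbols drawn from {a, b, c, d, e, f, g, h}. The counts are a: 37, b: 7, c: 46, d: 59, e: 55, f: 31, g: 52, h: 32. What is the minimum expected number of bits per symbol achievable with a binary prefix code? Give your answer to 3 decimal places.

Probabilities are the counts divided by 319.
Repeatedly combine the two least-probable nodes; the expected code length is the sum of the merged weights.
merge 7/319 + 31/319 → 38/319
merge 32/319 + 37/319 → 69/319
merge 38/319 + 46/319 → 84/319
merge 52/319 + 5/29 → 107/319
merge 59/319 + 69/319 → 128/319
merge 84/319 + 107/319 → 191/319
merge 128/319 + 191/319 → 1
L = 38/319 + 69/319 + 84/319 + 107/319 + 128/319 + 191/319 + 1 = 936/319 ≈ 2.934 bits/symbol.

2.934 bits/symbol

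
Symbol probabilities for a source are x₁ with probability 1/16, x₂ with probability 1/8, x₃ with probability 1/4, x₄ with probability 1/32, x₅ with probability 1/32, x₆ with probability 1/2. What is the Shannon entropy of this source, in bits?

1.9375 bits

Each probability is a power of 1/2, so log₂(1/p) is an integer.
H = Σ p·log₂(1/p) = 1/16·4 + 1/8·3 + 1/4·2 + 1/32·5 + 1/32·5 + 1/2·1 = 1.9375 bits.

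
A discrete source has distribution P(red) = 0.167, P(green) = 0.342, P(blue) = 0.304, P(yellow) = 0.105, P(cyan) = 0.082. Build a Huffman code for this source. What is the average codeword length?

2.187 bits/symbol

Repeatedly combine the two least-probable nodes; the expected code length is the sum of the merged weights.
merge 41/500 + 21/200 → 187/1000
merge 167/1000 + 187/1000 → 177/500
merge 38/125 + 171/500 → 323/500
merge 177/500 + 323/500 → 1
L = 187/1000 + 177/500 + 323/500 + 1 = 2187/1000 = 2.187 bits/symbol.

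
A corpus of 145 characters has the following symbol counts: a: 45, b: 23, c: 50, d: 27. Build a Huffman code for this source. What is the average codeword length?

2 bits/symbol

Probabilities are the counts divided by 145.
Repeatedly combine the two least-probable nodes; the expected code length is the sum of the merged weights.
merge 23/145 + 27/145 → 10/29
merge 9/29 + 10/29 → 19/29
merge 10/29 + 19/29 → 1
L = 10/29 + 19/29 + 1 = 2 bits/symbol.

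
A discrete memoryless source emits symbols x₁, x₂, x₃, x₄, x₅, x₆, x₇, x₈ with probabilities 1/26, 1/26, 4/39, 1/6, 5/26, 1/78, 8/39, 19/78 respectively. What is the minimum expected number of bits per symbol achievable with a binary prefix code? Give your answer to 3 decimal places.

Repeatedly combine the two least-probable nodes; the expected code length is the sum of the merged weights.
merge 1/78 + 1/26 → 2/39
merge 1/26 + 2/39 → 7/78
merge 7/78 + 4/39 → 5/26
merge 1/6 + 5/26 → 14/39
merge 5/26 + 8/39 → 31/78
merge 19/78 + 14/39 → 47/78
merge 31/78 + 47/78 → 1
L = 2/39 + 7/78 + 5/26 + 14/39 + 31/78 + 47/78 + 1 = 35/13 ≈ 2.692 bits/symbol.

2.692 bits/symbol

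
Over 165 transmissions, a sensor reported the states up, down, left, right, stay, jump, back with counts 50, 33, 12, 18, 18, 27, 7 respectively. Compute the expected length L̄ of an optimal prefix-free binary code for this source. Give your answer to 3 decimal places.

Probabilities are the counts divided by 165.
Repeatedly combine the two least-probable nodes; the expected code length is the sum of the merged weights.
merge 7/165 + 4/55 → 19/165
merge 6/55 + 6/55 → 12/55
merge 19/165 + 9/55 → 46/165
merge 1/5 + 12/55 → 23/55
merge 46/165 + 10/33 → 32/55
merge 23/55 + 32/55 → 1
L = 19/165 + 12/55 + 46/165 + 23/55 + 32/55 + 1 = 431/165 ≈ 2.612 bits/symbol.

2.612 bits/symbol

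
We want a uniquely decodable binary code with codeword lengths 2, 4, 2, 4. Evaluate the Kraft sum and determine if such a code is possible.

With common denominator 2^4 = 16: Σ 2^(−ℓᵢ) = 4/16 + 1/16 + 4/16 + 1/16 = 10/16 = 0.625.
Kraft's inequality requires Σ ≤ 1; here Σ = 0.625 ≤ 1, so such a prefix code exists.

0.625; yes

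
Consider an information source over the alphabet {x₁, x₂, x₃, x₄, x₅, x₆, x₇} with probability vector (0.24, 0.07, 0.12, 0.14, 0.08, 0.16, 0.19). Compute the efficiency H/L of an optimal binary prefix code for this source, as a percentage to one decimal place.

Entropy H = −Σ p log₂ p ≈ 2.6966 bits.
Huffman merges: 7/100+2/25→3/20; 3/25+7/50→13/50; 3/20+4/25→31/100; 19/100+6/25→43/100; 13/50+31/100→57/100; 43/100+57/100→1. L = 68/25 ≈ 2.7200.
Efficiency = H/L = 2.6966/2.7200 = 99.1%.

99.1%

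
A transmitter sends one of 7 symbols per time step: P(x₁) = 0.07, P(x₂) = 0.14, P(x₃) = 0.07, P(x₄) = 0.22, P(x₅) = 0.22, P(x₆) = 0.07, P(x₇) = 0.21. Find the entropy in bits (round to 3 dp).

H = −Σ pᵢ log₂ pᵢ.
−0.07·log₂(0.07) = 0.2686
−0.14·log₂(0.14) = 0.3971
−0.07·log₂(0.07) = 0.2686
−0.22·log₂(0.22) = 0.4806
−0.22·log₂(0.22) = 0.4806
−0.07·log₂(0.07) = 0.2686
−0.21·log₂(0.21) = 0.4728
Sum ≈ 2.6367 → 2.637 bits.

2.637 bits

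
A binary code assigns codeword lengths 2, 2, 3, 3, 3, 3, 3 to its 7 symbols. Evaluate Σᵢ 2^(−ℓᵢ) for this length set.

With common denominator 2^3 = 8: Σ 2^(−ℓᵢ) = 2/8 + 2/8 + 1/8 + 1/8 + 1/8 + 1/8 + 1/8 = 9/8 = 1.125.

1.125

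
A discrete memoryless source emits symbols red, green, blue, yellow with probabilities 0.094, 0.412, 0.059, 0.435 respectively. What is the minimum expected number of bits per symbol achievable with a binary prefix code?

Repeatedly combine the two least-probable nodes; the expected code length is the sum of the merged weights.
merge 59/1000 + 47/500 → 153/1000
merge 153/1000 + 103/250 → 113/200
merge 87/200 + 113/200 → 1
L = 153/1000 + 113/200 + 1 = 859/500 = 1.718 bits/symbol.

1.718 bits/symbol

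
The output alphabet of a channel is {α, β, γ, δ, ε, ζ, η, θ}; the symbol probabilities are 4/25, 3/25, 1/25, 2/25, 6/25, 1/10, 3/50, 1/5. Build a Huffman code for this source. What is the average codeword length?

2.84 bits/symbol

Repeatedly combine the two least-probable nodes; the expected code length is the sum of the merged weights.
merge 1/25 + 3/50 → 1/10
merge 2/25 + 1/10 → 9/50
merge 1/10 + 3/25 → 11/50
merge 4/25 + 9/50 → 17/50
merge 1/5 + 11/50 → 21/50
merge 6/25 + 17/50 → 29/50
merge 21/50 + 29/50 → 1
L = 1/10 + 9/50 + 11/50 + 17/50 + 21/50 + 29/50 + 1 = 71/25 = 2.84 bits/symbol.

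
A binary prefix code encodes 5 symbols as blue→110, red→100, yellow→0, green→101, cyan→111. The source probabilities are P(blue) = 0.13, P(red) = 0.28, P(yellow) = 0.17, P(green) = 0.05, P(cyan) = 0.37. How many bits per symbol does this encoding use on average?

2.66 bits/symbol

L̄ = Σ pᵢ·ℓᵢ = 0.13·3 + 0.28·3 + 0.17·1 + 0.05·3 + 0.37·3 = 2.66 bits/symbol.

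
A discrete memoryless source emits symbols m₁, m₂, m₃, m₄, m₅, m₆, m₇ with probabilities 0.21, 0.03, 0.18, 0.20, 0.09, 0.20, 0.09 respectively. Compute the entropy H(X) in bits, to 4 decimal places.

H = −Σ pᵢ log₂ pᵢ.
−0.21·log₂(0.21) = 0.4728
−0.03·log₂(0.03) = 0.1518
−0.18·log₂(0.18) = 0.4453
−0.20·log₂(0.20) = 0.4644
−0.09·log₂(0.09) = 0.3127
−0.20·log₂(0.20) = 0.4644
−0.09·log₂(0.09) = 0.3127
Sum ≈ 2.6240 → 2.6240 bits.

2.6240 bits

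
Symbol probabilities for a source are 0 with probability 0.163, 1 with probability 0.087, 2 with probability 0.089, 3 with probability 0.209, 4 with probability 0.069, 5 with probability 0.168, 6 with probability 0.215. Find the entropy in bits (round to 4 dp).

H = −Σ pᵢ log₂ pᵢ.
−0.163·log₂(0.163) = 0.4266
−0.087·log₂(0.087) = 0.3065
−0.089·log₂(0.089) = 0.3106
−0.209·log₂(0.209) = 0.4720
−0.069·log₂(0.069) = 0.2662
−0.168·log₂(0.168) = 0.4323
−0.215·log₂(0.215) = 0.4768
Sum ≈ 2.6910 → 2.6910 bits.

2.6910 bits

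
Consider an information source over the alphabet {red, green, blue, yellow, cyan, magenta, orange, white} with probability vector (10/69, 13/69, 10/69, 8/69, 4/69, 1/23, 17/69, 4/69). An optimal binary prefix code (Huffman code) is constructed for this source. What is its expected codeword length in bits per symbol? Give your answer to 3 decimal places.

Repeatedly combine the two least-probable nodes; the expected code length is the sum of the merged weights.
merge 1/23 + 4/69 → 7/69
merge 4/69 + 7/69 → 11/69
merge 8/69 + 10/69 → 6/23
merge 10/69 + 11/69 → 7/23
merge 13/69 + 17/69 → 10/23
merge 6/23 + 7/23 → 13/23
merge 10/23 + 13/23 → 1
L = 7/69 + 11/69 + 6/23 + 7/23 + 10/23 + 13/23 + 1 = 65/23 ≈ 2.826 bits/symbol.

2.826 bits/symbol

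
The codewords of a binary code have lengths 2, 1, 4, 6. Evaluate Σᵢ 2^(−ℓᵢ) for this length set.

0.828125

With common denominator 2^6 = 64: Σ 2^(−ℓᵢ) = 16/64 + 32/64 + 4/64 + 1/64 = 53/64 = 0.828125.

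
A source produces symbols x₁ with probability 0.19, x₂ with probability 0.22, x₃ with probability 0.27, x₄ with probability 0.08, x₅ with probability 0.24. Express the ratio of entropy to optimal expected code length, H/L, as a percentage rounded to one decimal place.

98.3%

Entropy H = −Σ p log₂ p ≈ 2.2315 bits.
Huffman merges: 2/25+19/100→27/100; 11/50+6/25→23/50; 27/100+27/100→27/50; 23/50+27/50→1. L = 227/100 ≈ 2.2700.
Efficiency = H/L = 2.2315/2.2700 = 98.3%.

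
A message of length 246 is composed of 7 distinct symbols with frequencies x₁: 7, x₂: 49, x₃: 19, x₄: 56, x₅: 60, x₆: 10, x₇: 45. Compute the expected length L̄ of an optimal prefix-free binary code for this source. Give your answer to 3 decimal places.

2.545 bits/symbol

Probabilities are the counts divided by 246.
Repeatedly combine the two least-probable nodes; the expected code length is the sum of the merged weights.
merge 7/246 + 5/123 → 17/246
merge 17/246 + 19/246 → 6/41
merge 6/41 + 15/82 → 27/82
merge 49/246 + 28/123 → 35/82
merge 10/41 + 27/82 → 47/82
merge 35/82 + 47/82 → 1
L = 17/246 + 6/41 + 27/82 + 35/82 + 47/82 + 1 = 313/123 ≈ 2.545 bits/symbol.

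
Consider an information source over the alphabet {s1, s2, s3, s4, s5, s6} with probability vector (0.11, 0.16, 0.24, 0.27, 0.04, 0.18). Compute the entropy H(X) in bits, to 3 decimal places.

2.409 bits

H = −Σ pᵢ log₂ pᵢ.
−0.11·log₂(0.11) = 0.3503
−0.16·log₂(0.16) = 0.4230
−0.24·log₂(0.24) = 0.4941
−0.27·log₂(0.27) = 0.5100
−0.04·log₂(0.04) = 0.1858
−0.18·log₂(0.18) = 0.4453
Sum ≈ 2.4085 → 2.409 bits.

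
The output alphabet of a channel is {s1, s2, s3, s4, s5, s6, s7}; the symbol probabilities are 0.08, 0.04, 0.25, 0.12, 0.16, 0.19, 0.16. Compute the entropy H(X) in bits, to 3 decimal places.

H = −Σ pᵢ log₂ pᵢ.
−0.08·log₂(0.08) = 0.2915
−0.04·log₂(0.04) = 0.1858
−0.25·log₂(0.25) = 0.5000
−0.12·log₂(0.12) = 0.3671
−0.16·log₂(0.16) = 0.4230
−0.19·log₂(0.19) = 0.4552
−0.16·log₂(0.16) = 0.4230
Sum ≈ 2.6456 → 2.646 bits.

2.646 bits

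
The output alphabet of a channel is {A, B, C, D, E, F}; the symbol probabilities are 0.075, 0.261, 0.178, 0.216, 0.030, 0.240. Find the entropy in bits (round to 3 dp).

2.353 bits

H = −Σ pᵢ log₂ pᵢ.
−0.075·log₂(0.075) = 0.2803
−0.261·log₂(0.261) = 0.5058
−0.178·log₂(0.178) = 0.4432
−0.216·log₂(0.216) = 0.4776
−0.030·log₂(0.030) = 0.1518
−0.240·log₂(0.240) = 0.4941
Sum ≈ 2.3527 → 2.353 bits.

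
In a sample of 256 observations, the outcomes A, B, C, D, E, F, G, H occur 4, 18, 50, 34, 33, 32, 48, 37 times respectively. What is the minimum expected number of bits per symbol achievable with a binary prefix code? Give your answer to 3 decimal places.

Probabilities are the counts divided by 256.
Repeatedly combine the two least-probable nodes; the expected code length is the sum of the merged weights.
merge 1/64 + 9/128 → 11/128
merge 11/128 + 1/8 → 27/128
merge 33/256 + 17/128 → 67/256
merge 37/256 + 3/16 → 85/256
merge 25/128 + 27/128 → 13/32
merge 67/256 + 85/256 → 19/32
merge 13/32 + 19/32 → 1
L = 11/128 + 27/128 + 67/256 + 85/256 + 13/32 + 19/32 + 1 = 185/64 ≈ 2.891 bits/symbol.

2.891 bits/symbol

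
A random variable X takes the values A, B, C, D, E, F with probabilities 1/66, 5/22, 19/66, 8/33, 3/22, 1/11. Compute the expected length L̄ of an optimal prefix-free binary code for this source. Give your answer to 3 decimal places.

Repeatedly combine the two least-probable nodes; the expected code length is the sum of the merged weights.
merge 1/66 + 1/11 → 7/66
merge 7/66 + 3/22 → 8/33
merge 5/22 + 8/33 → 31/66
merge 8/33 + 19/66 → 35/66
merge 31/66 + 35/66 → 1
L = 7/66 + 8/33 + 31/66 + 35/66 + 1 = 155/66 ≈ 2.348 bits/symbol.

2.348 bits/symbol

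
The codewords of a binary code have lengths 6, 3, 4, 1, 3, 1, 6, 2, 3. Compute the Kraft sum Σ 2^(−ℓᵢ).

1.71875

With common denominator 2^6 = 64: Σ 2^(−ℓᵢ) = 1/64 + 8/64 + 4/64 + 32/64 + 8/64 + 32/64 + 1/64 + 16/64 + 8/64 = 110/64 = 1.71875.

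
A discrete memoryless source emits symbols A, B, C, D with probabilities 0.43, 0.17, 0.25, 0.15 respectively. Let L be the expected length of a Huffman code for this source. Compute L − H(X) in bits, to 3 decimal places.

Entropy H = −Σ p log₂ p ≈ 1.8687 bits.
Huffman merges: 3/20+17/100→8/25; 1/4+8/25→57/100; 43/100+57/100→1. L = 189/100 ≈ 1.8900.
L − H = 1.8900 − 1.8687 = 0.021 bits.

0.021 bits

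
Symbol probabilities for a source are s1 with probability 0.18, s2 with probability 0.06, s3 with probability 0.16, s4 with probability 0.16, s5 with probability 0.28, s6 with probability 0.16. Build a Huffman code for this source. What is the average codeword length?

Repeatedly combine the two least-probable nodes; the expected code length is the sum of the merged weights.
merge 3/50 + 4/25 → 11/50
merge 4/25 + 4/25 → 8/25
merge 9/50 + 11/50 → 2/5
merge 7/25 + 8/25 → 3/5
merge 2/5 + 3/5 → 1
L = 11/50 + 8/25 + 2/5 + 3/5 + 1 = 127/50 = 2.54 bits/symbol.

2.54 bits/symbol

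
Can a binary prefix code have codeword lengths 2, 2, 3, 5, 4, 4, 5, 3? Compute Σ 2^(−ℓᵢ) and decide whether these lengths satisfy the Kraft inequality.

With common denominator 2^5 = 32: Σ 2^(−ℓᵢ) = 8/32 + 8/32 + 4/32 + 1/32 + 2/32 + 2/32 + 1/32 + 4/32 = 30/32 = 0.9375.
Kraft's inequality requires Σ ≤ 1; here Σ = 0.9375 ≤ 1, so such a prefix code exists.

0.9375; yes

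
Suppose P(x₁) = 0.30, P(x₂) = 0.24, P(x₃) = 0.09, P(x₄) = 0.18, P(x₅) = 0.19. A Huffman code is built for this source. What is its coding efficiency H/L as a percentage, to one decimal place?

98.2%

Entropy H = −Σ p log₂ p ≈ 2.2284 bits.
Huffman merges: 9/100+9/50→27/100; 19/100+6/25→43/100; 27/100+3/10→57/100; 43/100+57/100→1. L = 227/100 ≈ 2.2700.
Efficiency = H/L = 2.2284/2.2700 = 98.2%.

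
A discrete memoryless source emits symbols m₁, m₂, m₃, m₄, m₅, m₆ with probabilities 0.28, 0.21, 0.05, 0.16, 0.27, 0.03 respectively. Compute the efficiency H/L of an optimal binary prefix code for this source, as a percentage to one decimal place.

98.6%

Entropy H = −Σ p log₂ p ≈ 2.2879 bits.
Huffman merges: 3/100+1/20→2/25; 2/25+4/25→6/25; 21/100+6/25→9/20; 27/100+7/25→11/20; 9/20+11/20→1. L = 58/25 ≈ 2.3200.
Efficiency = H/L = 2.2879/2.3200 = 98.6%.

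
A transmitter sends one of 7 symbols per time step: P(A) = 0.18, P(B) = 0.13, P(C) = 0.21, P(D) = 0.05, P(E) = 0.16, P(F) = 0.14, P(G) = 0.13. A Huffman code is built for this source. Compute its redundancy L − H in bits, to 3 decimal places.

0.070 bits

Entropy H = −Σ p log₂ p ≈ 2.7196 bits.
Huffman merges: 1/20+13/100→9/50; 13/100+7/50→27/100; 4/25+9/50→17/50; 9/50+21/100→39/100; 27/100+17/50→61/100; 39/100+61/100→1. L = 279/100 ≈ 2.7900.
L − H = 2.7900 − 2.7196 = 0.070 bits.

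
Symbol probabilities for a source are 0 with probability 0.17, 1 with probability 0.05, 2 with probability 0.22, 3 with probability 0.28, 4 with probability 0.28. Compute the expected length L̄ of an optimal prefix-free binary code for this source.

Repeatedly combine the two least-probable nodes; the expected code length is the sum of the merged weights.
merge 1/20 + 17/100 → 11/50
merge 11/50 + 11/50 → 11/25
merge 7/25 + 7/25 → 14/25
merge 11/25 + 14/25 → 1
L = 11/50 + 11/25 + 14/25 + 1 = 111/50 = 2.22 bits/symbol.

2.22 bits/symbol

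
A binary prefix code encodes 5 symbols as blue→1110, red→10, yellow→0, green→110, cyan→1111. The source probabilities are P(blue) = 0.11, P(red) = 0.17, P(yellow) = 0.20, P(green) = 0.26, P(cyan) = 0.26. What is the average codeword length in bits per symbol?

2.8 bits/symbol

L̄ = Σ pᵢ·ℓᵢ = 0.11·4 + 0.17·2 + 0.20·1 + 0.26·3 + 0.26·4 = 2.8 bits/symbol.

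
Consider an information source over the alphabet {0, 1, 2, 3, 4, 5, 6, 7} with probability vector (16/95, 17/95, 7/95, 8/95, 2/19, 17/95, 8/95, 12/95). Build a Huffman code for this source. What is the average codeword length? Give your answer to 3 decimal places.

Repeatedly combine the two least-probable nodes; the expected code length is the sum of the merged weights.
merge 7/95 + 8/95 → 3/19
merge 8/95 + 2/19 → 18/95
merge 12/95 + 3/19 → 27/95
merge 16/95 + 17/95 → 33/95
merge 17/95 + 18/95 → 7/19
merge 27/95 + 33/95 → 12/19
merge 7/19 + 12/19 → 1
L = 3/19 + 18/95 + 27/95 + 33/95 + 7/19 + 12/19 + 1 = 283/95 ≈ 2.979 bits/symbol.

2.979 bits/symbol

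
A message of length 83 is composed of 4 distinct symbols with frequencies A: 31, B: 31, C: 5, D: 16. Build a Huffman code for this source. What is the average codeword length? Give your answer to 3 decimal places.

Probabilities are the counts divided by 83.
Repeatedly combine the two least-probable nodes; the expected code length is the sum of the merged weights.
merge 5/83 + 16/83 → 21/83
merge 21/83 + 31/83 → 52/83
merge 31/83 + 52/83 → 1
L = 21/83 + 52/83 + 1 = 156/83 ≈ 1.880 bits/symbol.

1.880 bits/symbol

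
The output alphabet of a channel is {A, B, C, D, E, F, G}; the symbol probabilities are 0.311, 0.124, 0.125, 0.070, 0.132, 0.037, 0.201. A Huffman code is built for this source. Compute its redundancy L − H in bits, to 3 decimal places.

0.027 bits

Entropy H = −Σ p log₂ p ≈ 2.5679 bits.
Huffman merges: 37/1000+7/100→107/1000; 107/1000+31/250→231/1000; 1/8+33/250→257/1000; 201/1000+231/1000→54/125; 257/1000+311/1000→71/125; 54/125+71/125→1. L = 519/200 ≈ 2.5950.
L − H = 2.5950 − 2.5679 = 0.027 bits.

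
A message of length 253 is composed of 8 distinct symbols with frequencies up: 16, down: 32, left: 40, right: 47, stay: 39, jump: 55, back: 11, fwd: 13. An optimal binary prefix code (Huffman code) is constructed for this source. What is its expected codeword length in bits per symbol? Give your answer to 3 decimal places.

Probabilities are the counts divided by 253.
Repeatedly combine the two least-probable nodes; the expected code length is the sum of the merged weights.
merge 1/23 + 13/253 → 24/253
merge 16/253 + 24/253 → 40/253
merge 32/253 + 39/253 → 71/253
merge 40/253 + 40/253 → 80/253
merge 47/253 + 5/23 → 102/253
merge 71/253 + 80/253 → 151/253
merge 102/253 + 151/253 → 1
L = 24/253 + 40/253 + 71/253 + 80/253 + 102/253 + 151/253 + 1 = 721/253 ≈ 2.850 bits/symbol.

2.850 bits/symbol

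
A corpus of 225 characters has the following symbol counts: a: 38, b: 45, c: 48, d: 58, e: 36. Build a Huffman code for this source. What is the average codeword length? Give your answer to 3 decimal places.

2.329 bits/symbol

Probabilities are the counts divided by 225.
Repeatedly combine the two least-probable nodes; the expected code length is the sum of the merged weights.
merge 4/25 + 38/225 → 74/225
merge 1/5 + 16/75 → 31/75
merge 58/225 + 74/225 → 44/75
merge 31/75 + 44/75 → 1
L = 74/225 + 31/75 + 44/75 + 1 = 524/225 ≈ 2.329 bits/symbol.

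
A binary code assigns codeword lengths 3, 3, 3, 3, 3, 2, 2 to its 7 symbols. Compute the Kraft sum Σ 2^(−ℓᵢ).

With common denominator 2^3 = 8: Σ 2^(−ℓᵢ) = 1/8 + 1/8 + 1/8 + 1/8 + 1/8 + 2/8 + 2/8 = 9/8 = 1.125.

1.125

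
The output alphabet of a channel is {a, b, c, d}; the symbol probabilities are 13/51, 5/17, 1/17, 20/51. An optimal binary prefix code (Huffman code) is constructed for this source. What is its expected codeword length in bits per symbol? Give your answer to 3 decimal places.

1.922 bits/symbol

Repeatedly combine the two least-probable nodes; the expected code length is the sum of the merged weights.
merge 1/17 + 13/51 → 16/51
merge 5/17 + 16/51 → 31/51
merge 20/51 + 31/51 → 1
L = 16/51 + 31/51 + 1 = 98/51 ≈ 1.922 bits/symbol.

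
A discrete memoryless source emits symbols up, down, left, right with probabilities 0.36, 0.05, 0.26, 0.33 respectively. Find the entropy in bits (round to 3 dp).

H = −Σ pᵢ log₂ pᵢ.
−0.36·log₂(0.36) = 0.5306
−0.05·log₂(0.05) = 0.2161
−0.26·log₂(0.26) = 0.5053
−0.33·log₂(0.33) = 0.5278
Sum ≈ 1.7798 → 1.780 bits.

1.780 bits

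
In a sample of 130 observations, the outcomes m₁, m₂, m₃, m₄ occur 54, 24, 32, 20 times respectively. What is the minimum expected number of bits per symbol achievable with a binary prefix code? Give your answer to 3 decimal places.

Probabilities are the counts divided by 130.
Repeatedly combine the two least-probable nodes; the expected code length is the sum of the merged weights.
merge 2/13 + 12/65 → 22/65
merge 16/65 + 22/65 → 38/65
merge 27/65 + 38/65 → 1
L = 22/65 + 38/65 + 1 = 25/13 ≈ 1.923 bits/symbol.

1.923 bits/symbol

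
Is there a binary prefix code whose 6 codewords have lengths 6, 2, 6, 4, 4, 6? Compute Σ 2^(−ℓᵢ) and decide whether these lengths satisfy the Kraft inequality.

With common denominator 2^6 = 64: Σ 2^(−ℓᵢ) = 1/64 + 16/64 + 1/64 + 4/64 + 4/64 + 1/64 = 27/64 = 0.421875.
Kraft's inequality requires Σ ≤ 1; here Σ = 0.421875 ≤ 1, so such a prefix code exists.

0.421875; yes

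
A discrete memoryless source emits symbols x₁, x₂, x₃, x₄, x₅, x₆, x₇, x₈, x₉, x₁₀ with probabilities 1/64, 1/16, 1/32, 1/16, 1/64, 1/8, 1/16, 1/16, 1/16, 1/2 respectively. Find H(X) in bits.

Each probability is a power of 1/2, so log₂(1/p) is an integer.
H = Σ p·log₂(1/p) = 1/64·6 + 1/16·4 + 1/32·5 + 1/16·4 + 1/64·6 + 1/8·3 + 1/16·4 + 1/16·4 + 1/16·4 + 1/2·1 = 2.46875 bits.

2.46875 bits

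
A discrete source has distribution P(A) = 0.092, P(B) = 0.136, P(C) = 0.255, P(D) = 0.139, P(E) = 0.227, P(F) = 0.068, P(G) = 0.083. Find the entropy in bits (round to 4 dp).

2.6539 bits

H = −Σ pᵢ log₂ pᵢ.
−0.092·log₂(0.092) = 0.3167
−0.136·log₂(0.136) = 0.3915
−0.255·log₂(0.255) = 0.5027
−0.139·log₂(0.139) = 0.3957
−0.227·log₂(0.227) = 0.4856
−0.068·log₂(0.068) = 0.2637
−0.083·log₂(0.083) = 0.2980
Sum ≈ 2.6539 → 2.6539 bits.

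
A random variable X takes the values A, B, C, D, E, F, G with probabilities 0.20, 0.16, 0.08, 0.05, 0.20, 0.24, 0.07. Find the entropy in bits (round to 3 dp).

H = −Σ pᵢ log₂ pᵢ.
−0.20·log₂(0.20) = 0.4644
−0.16·log₂(0.16) = 0.4230
−0.08·log₂(0.08) = 0.2915
−0.05·log₂(0.05) = 0.2161
−0.20·log₂(0.20) = 0.4644
−0.24·log₂(0.24) = 0.4941
−0.07·log₂(0.07) = 0.2686
Sum ≈ 2.6221 → 2.622 bits.

2.622 bits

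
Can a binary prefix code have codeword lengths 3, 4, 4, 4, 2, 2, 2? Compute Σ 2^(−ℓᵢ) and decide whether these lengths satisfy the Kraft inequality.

1.0625; no

With common denominator 2^4 = 16: Σ 2^(−ℓᵢ) = 2/16 + 1/16 + 1/16 + 1/16 + 4/16 + 4/16 + 4/16 = 17/16 = 1.0625.
Kraft's inequality requires Σ ≤ 1; here Σ = 1.0625 > 1, so no such prefix code exists.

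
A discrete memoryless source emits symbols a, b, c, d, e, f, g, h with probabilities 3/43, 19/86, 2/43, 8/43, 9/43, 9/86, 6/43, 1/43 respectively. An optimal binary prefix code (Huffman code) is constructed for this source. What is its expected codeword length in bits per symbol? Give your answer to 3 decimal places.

Repeatedly combine the two least-probable nodes; the expected code length is the sum of the merged weights.
merge 1/43 + 2/43 → 3/43
merge 3/43 + 3/43 → 6/43
merge 9/86 + 6/43 → 21/86
merge 6/43 + 8/43 → 14/43
merge 9/43 + 19/86 → 37/86
merge 21/86 + 14/43 → 49/86
merge 37/86 + 49/86 → 1
L = 3/43 + 6/43 + 21/86 + 14/43 + 37/86 + 49/86 + 1 = 239/86 ≈ 2.779 bits/symbol.

2.779 bits/symbol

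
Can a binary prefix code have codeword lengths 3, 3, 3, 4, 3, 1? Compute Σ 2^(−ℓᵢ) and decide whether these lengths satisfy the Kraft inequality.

1.0625; no

With common denominator 2^4 = 16: Σ 2^(−ℓᵢ) = 2/16 + 2/16 + 2/16 + 1/16 + 2/16 + 8/16 = 17/16 = 1.0625.
Kraft's inequality requires Σ ≤ 1; here Σ = 1.0625 > 1, so no such prefix code exists.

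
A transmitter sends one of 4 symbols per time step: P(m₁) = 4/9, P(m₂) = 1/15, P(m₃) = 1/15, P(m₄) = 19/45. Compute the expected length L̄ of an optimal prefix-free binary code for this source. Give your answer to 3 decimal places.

1.689 bits/symbol

Repeatedly combine the two least-probable nodes; the expected code length is the sum of the merged weights.
merge 1/15 + 1/15 → 2/15
merge 2/15 + 19/45 → 5/9
merge 4/9 + 5/9 → 1
L = 2/15 + 5/9 + 1 = 76/45 ≈ 1.689 bits/symbol.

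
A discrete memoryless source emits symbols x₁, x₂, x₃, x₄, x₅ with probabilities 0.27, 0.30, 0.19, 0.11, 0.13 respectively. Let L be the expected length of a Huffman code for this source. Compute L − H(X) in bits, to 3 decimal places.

Entropy H = −Σ p log₂ p ≈ 2.2193 bits.
Huffman merges: 11/100+13/100→6/25; 19/100+6/25→43/100; 27/100+3/10→57/100; 43/100+57/100→1. L = 56/25 ≈ 2.2400.
L − H = 2.2400 − 2.2193 = 0.021 bits.

0.021 bits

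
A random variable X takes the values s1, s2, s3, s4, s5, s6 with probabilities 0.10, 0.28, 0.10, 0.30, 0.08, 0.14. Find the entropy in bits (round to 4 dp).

2.3883 bits

H = −Σ pᵢ log₂ pᵢ.
−0.10·log₂(0.10) = 0.3322
−0.28·log₂(0.28) = 0.5142
−0.10·log₂(0.10) = 0.3322
−0.30·log₂(0.30) = 0.5211
−0.08·log₂(0.08) = 0.2915
−0.14·log₂(0.14) = 0.3971
Sum ≈ 2.3883 → 2.3883 bits.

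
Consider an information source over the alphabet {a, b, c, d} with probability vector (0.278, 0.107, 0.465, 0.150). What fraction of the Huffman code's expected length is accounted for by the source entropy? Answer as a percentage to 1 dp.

99.5%

Entropy H = −Σ p log₂ p ≈ 1.7827 bits.
Huffman merges: 107/1000+3/20→257/1000; 257/1000+139/500→107/200; 93/200+107/200→1. L = 224/125 ≈ 1.7920.
Efficiency = H/L = 1.7827/1.7920 = 99.5%.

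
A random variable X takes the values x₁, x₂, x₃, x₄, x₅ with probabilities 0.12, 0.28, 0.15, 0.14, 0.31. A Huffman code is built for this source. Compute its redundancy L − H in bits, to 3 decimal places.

0.047 bits

Entropy H = −Σ p log₂ p ≈ 2.2127 bits.
Huffman merges: 3/25+7/50→13/50; 3/20+13/50→41/100; 7/25+31/100→59/100; 41/100+59/100→1. L = 113/50 ≈ 2.2600.
L − H = 2.2600 − 2.2127 = 0.047 bits.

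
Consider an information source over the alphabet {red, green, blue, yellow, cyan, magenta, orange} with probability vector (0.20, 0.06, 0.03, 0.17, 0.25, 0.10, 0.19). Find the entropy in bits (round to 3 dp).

2.582 bits

H = −Σ pᵢ log₂ pᵢ.
−0.20·log₂(0.20) = 0.4644
−0.06·log₂(0.06) = 0.2435
−0.03·log₂(0.03) = 0.1518
−0.17·log₂(0.17) = 0.4346
−0.25·log₂(0.25) = 0.5000
−0.10·log₂(0.10) = 0.3322
−0.19·log₂(0.19) = 0.4552
Sum ≈ 2.5817 → 2.582 bits.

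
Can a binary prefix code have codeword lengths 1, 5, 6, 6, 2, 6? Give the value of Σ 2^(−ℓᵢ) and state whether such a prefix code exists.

0.828125; yes

With common denominator 2^6 = 64: Σ 2^(−ℓᵢ) = 32/64 + 2/64 + 1/64 + 1/64 + 16/64 + 1/64 = 53/64 = 0.828125.
Kraft's inequality requires Σ ≤ 1; here Σ = 0.828125 ≤ 1, so such a prefix code exists.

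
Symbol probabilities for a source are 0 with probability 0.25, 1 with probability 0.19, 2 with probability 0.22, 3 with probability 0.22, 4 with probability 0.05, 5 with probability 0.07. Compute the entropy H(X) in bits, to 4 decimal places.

H = −Σ pᵢ log₂ pᵢ.
−0.25·log₂(0.25) = 0.5000
−0.19·log₂(0.19) = 0.4552
−0.22·log₂(0.22) = 0.4806
−0.22·log₂(0.22) = 0.4806
−0.05·log₂(0.05) = 0.2161
−0.07·log₂(0.07) = 0.2686
Sum ≈ 2.4010 → 2.4010 bits.

2.4010 bits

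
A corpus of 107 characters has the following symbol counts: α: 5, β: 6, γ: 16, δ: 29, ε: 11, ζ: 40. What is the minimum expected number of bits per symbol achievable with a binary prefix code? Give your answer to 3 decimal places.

2.290 bits/symbol

Probabilities are the counts divided by 107.
Repeatedly combine the two least-probable nodes; the expected code length is the sum of the merged weights.
merge 5/107 + 6/107 → 11/107
merge 11/107 + 11/107 → 22/107
merge 16/107 + 22/107 → 38/107
merge 29/107 + 38/107 → 67/107
merge 40/107 + 67/107 → 1
L = 11/107 + 22/107 + 38/107 + 67/107 + 1 = 245/107 ≈ 2.290 bits/symbol.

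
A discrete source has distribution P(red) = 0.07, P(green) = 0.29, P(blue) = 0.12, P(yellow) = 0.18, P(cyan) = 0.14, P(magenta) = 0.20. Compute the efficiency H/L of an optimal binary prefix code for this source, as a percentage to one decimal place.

Entropy H = −Σ p log₂ p ≈ 2.4603 bits.
Huffman merges: 7/100+3/25→19/100; 7/50+9/50→8/25; 19/100+1/5→39/100; 29/100+8/25→61/100; 39/100+61/100→1. L = 251/100 ≈ 2.5100.
Efficiency = H/L = 2.4603/2.5100 = 98.0%.

98.0%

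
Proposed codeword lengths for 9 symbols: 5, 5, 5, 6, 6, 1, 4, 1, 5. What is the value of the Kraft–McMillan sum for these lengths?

With common denominator 2^6 = 64: Σ 2^(−ℓᵢ) = 2/64 + 2/64 + 2/64 + 1/64 + 1/64 + 32/64 + 4/64 + 32/64 + 2/64 = 78/64 = 1.21875.

1.21875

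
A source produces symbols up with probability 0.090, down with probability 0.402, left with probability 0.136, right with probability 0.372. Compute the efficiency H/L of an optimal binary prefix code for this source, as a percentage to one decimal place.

96.7%

Entropy H = −Σ p log₂ p ≈ 1.7633 bits.
Huffman merges: 9/100+17/125→113/500; 113/500+93/250→299/500; 201/500+299/500→1. L = 228/125 ≈ 1.8240.
Efficiency = H/L = 1.7633/1.8240 = 96.7%.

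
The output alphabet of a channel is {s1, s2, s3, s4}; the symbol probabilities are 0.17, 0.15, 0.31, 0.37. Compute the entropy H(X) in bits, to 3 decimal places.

H = −Σ pᵢ log₂ pᵢ.
−0.17·log₂(0.17) = 0.4346
−0.15·log₂(0.15) = 0.4105
−0.31·log₂(0.31) = 0.5238
−0.37·log₂(0.37) = 0.5307
Sum ≈ 1.8997 → 1.900 bits.

1.900 bits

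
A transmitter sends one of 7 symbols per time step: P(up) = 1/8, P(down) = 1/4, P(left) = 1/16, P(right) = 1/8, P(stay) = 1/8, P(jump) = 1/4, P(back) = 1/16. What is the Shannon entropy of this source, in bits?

2.625 bits

Each probability is a power of 1/2, so log₂(1/p) is an integer.
H = Σ p·log₂(1/p) = 1/8·3 + 1/4·2 + 1/16·4 + 1/8·3 + 1/8·3 + 1/4·2 + 1/16·4 = 2.625 bits.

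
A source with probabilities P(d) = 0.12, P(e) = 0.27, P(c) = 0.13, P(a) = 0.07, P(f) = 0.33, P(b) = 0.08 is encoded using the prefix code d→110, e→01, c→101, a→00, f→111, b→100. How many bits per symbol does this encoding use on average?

L̄ = Σ pᵢ·ℓᵢ = 0.12·3 + 0.27·2 + 0.13·3 + 0.07·2 + 0.33·3 + 0.08·3 = 2.66 bits/symbol.

2.66 bits/symbol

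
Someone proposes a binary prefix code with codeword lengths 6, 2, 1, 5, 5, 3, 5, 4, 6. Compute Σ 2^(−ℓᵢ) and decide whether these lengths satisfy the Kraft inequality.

With common denominator 2^6 = 64: Σ 2^(−ℓᵢ) = 1/64 + 16/64 + 32/64 + 2/64 + 2/64 + 8/64 + 2/64 + 4/64 + 1/64 = 68/64 = 1.0625.
Kraft's inequality requires Σ ≤ 1; here Σ = 1.0625 > 1, so no such prefix code exists.

1.0625; no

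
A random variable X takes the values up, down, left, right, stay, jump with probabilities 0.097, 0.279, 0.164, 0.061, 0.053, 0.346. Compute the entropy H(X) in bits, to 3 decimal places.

H = −Σ pᵢ log₂ pᵢ.
−0.097·log₂(0.097) = 0.3265
−0.279·log₂(0.279) = 0.5138
−0.164·log₂(0.164) = 0.4278
−0.061·log₂(0.061) = 0.2461
−0.053·log₂(0.053) = 0.2246
−0.346·log₂(0.346) = 0.5298
Sum ≈ 2.2686 → 2.269 bits.

2.269 bits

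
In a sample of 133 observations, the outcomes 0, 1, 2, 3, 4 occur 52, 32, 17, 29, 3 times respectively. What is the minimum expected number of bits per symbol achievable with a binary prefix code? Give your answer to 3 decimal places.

2.128 bits/symbol

Probabilities are the counts divided by 133.
Repeatedly combine the two least-probable nodes; the expected code length is the sum of the merged weights.
merge 3/133 + 17/133 → 20/133
merge 20/133 + 29/133 → 7/19
merge 32/133 + 7/19 → 81/133
merge 52/133 + 81/133 → 1
L = 20/133 + 7/19 + 81/133 + 1 = 283/133 ≈ 2.128 bits/symbol.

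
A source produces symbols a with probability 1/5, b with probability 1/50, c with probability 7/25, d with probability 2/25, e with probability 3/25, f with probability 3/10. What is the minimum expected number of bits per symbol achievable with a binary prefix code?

Repeatedly combine the two least-probable nodes; the expected code length is the sum of the merged weights.
merge 1/50 + 2/25 → 1/10
merge 1/10 + 3/25 → 11/50
merge 1/5 + 11/50 → 21/50
merge 7/25 + 3/10 → 29/50
merge 21/50 + 29/50 → 1
L = 1/10 + 11/50 + 21/50 + 29/50 + 1 = 58/25 = 2.32 bits/symbol.

2.32 bits/symbol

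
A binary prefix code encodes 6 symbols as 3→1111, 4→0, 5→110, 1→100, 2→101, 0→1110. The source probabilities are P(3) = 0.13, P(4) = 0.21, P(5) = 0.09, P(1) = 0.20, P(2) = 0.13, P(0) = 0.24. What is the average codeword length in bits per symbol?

L̄ = Σ pᵢ·ℓᵢ = 0.13·4 + 0.21·1 + 0.09·3 + 0.20·3 + 0.13·3 + 0.24·4 = 2.95 bits/symbol.

2.95 bits/symbol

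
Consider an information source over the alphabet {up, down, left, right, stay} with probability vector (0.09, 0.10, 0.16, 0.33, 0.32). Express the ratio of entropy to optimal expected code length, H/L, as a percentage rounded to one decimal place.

96.9%

Entropy H = −Σ p log₂ p ≈ 2.1217 bits.
Huffman merges: 9/100+1/10→19/100; 4/25+19/100→7/20; 8/25+33/100→13/20; 7/20+13/20→1. L = 219/100 ≈ 2.1900.
Efficiency = H/L = 2.1217/2.1900 = 96.9%.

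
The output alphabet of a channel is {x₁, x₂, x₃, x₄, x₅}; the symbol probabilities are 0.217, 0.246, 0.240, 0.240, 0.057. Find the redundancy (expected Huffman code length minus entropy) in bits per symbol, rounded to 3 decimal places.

Entropy H = −Σ p log₂ p ≈ 2.1999 bits.
Huffman merges: 57/1000+217/1000→137/500; 6/25+6/25→12/25; 123/500+137/500→13/25; 12/25+13/25→1. L = 1137/500 ≈ 2.2740.
L − H = 2.2740 − 2.1999 = 0.074 bits.

0.074 bits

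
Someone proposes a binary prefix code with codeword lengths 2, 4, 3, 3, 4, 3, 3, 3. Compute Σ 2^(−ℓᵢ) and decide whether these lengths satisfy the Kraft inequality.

1; yes

With common denominator 2^4 = 16: Σ 2^(−ℓᵢ) = 4/16 + 1/16 + 2/16 + 2/16 + 1/16 + 2/16 + 2/16 + 2/16 = 16/16 = 1.
Kraft's inequality requires Σ ≤ 1; here Σ = 1 ≤ 1, so such a prefix code exists.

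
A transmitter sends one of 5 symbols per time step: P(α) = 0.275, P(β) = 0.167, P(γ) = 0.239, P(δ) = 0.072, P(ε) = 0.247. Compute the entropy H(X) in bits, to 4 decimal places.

2.2085 bits

H = −Σ pᵢ log₂ pᵢ.
−0.275·log₂(0.275) = 0.5122
−0.167·log₂(0.167) = 0.4312
−0.239·log₂(0.239) = 0.4935
−0.072·log₂(0.072) = 0.2733
−0.247·log₂(0.247) = 0.4983
Sum ≈ 2.2085 → 2.2085 bits.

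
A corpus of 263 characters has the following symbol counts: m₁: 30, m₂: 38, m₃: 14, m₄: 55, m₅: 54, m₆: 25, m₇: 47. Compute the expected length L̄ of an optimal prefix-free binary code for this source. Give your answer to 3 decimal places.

Probabilities are the counts divided by 263.
Repeatedly combine the two least-probable nodes; the expected code length is the sum of the merged weights.
merge 14/263 + 25/263 → 39/263
merge 30/263 + 38/263 → 68/263
merge 39/263 + 47/263 → 86/263
merge 54/263 + 55/263 → 109/263
merge 68/263 + 86/263 → 154/263
merge 109/263 + 154/263 → 1
L = 39/263 + 68/263 + 86/263 + 109/263 + 154/263 + 1 = 719/263 ≈ 2.734 bits/symbol.

2.734 bits/symbol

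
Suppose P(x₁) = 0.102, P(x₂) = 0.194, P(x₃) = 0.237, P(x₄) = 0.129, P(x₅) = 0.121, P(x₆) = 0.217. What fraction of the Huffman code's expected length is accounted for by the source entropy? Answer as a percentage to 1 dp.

98.8%

Entropy H = −Σ p log₂ p ≈ 2.5153 bits.
Huffman merges: 51/500+121/1000→223/1000; 129/1000+97/500→323/1000; 217/1000+223/1000→11/25; 237/1000+323/1000→14/25; 11/25+14/25→1. L = 1273/500 ≈ 2.5460.
Efficiency = H/L = 2.5153/2.5460 = 98.8%.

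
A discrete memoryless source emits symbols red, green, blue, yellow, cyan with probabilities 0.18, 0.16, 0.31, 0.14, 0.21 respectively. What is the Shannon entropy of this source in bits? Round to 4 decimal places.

H = −Σ pᵢ log₂ pᵢ.
−0.18·log₂(0.18) = 0.4453
−0.16·log₂(0.16) = 0.4230
−0.31·log₂(0.31) = 0.5238
−0.14·log₂(0.14) = 0.3971
−0.21·log₂(0.21) = 0.4728
Sum ≈ 2.2621 → 2.2621 bits.

2.2621 bits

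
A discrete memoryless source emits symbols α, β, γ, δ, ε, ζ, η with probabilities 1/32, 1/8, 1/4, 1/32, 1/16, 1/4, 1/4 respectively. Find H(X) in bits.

Each probability is a power of 1/2, so log₂(1/p) is an integer.
H = Σ p·log₂(1/p) = 1/32·5 + 1/8·3 + 1/4·2 + 1/32·5 + 1/16·4 + 1/4·2 + 1/4·2 = 2.4375 bits.

2.4375 bits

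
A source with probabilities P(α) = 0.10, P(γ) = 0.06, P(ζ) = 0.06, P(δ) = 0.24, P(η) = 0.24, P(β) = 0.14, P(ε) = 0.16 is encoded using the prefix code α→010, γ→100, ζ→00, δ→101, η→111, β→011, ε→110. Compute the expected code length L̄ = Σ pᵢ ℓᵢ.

L̄ = Σ pᵢ·ℓᵢ = 0.10·3 + 0.06·3 + 0.06·2 + 0.24·3 + 0.24·3 + 0.14·3 + 0.16·3 = 2.94 bits/symbol.

2.94 bits/symbol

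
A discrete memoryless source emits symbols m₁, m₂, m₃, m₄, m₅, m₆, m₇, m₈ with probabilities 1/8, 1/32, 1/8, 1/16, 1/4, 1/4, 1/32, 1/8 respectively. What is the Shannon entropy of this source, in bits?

2.6875 bits

Each probability is a power of 1/2, so log₂(1/p) is an integer.
H = Σ p·log₂(1/p) = 1/8·3 + 1/32·5 + 1/8·3 + 1/16·4 + 1/4·2 + 1/4·2 + 1/32·5 + 1/8·3 = 2.6875 bits.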